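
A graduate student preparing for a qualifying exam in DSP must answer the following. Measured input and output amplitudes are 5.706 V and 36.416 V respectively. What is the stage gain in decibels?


Voltage gain in dB:
G = 20 * log10(Vout / Vin)
  = 20 * log10(36.416 / 5.706)
  = 20 * log10(6.382054)
  = 20 * 0.80496
  = 16.1 dB

16.1 dB


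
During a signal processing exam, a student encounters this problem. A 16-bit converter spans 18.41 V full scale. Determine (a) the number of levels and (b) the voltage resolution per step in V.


Step 1 — number of quantization levels:
L = 2^N = 2^16 = 65536

Step 2 — LSB step size:
delta = Vfs / L
      = 18.41 / 65536
      = 0.00028091 V

Levels = 65536; step size = 0.00028091 V


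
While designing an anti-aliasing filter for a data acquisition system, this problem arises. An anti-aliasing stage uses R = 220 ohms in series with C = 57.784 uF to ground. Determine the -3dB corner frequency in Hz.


Cutoff frequency of a first-order RC filter:
fc = 1 / (2 * pi * R * C)
C = 57.784 uF = 5.7784e-05 F
fc = 1 / (2 * pi * 220 * 5.7784e-05)
   = 1 / 0.079874867553814
   = 12.519583 Hz

12.519583 Hz


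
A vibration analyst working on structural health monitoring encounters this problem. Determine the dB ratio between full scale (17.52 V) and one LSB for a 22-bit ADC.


Dynamic range from full-scale to LSB:
V_min = V_max / 2^bits = 17.52 / 2^22
DR = 20 * log10(V_max / V_min)
   = 20 * log10(2^22)
   = 20 * 22 * log10(2)
   = 132.45 dB

132.45 dB


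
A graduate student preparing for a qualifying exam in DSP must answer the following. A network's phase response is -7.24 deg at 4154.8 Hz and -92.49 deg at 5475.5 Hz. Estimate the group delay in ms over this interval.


Group delay from phase difference:
tau = -d(phi)/d(omega)
d(phi) = -85.25 deg = -1.487893 rad
d(omega) = 2*pi*(5475.5 - 4154.8) = 8298.2028 rad/s
tau = -(-1.487893) / 8298.2028
    = 0.1793 ms

0.1793 ms


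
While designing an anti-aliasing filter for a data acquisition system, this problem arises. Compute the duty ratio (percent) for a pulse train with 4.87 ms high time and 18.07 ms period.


Duty cycle as a percentage:
DC = (t_on / T) * 100
   = (4.87 / 18.07) * 100
   = 0.269507 * 100
   = 26.95 %

26.95 %


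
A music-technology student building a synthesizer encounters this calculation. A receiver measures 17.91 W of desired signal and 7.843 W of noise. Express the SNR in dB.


SNR in decibels:
SNR = 10 * log10(Ps / Pn)
    = 10 * log10(17.91 / 7.843)
    = 10 * log10(2.2836)
    = 10 * 0.3586
    = 3.59 dB

3.59 dB


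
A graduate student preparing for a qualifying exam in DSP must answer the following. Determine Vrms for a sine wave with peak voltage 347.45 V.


RMS voltage for a sinusoidal waveform:
V_rms = V_peak / sqrt(2)
      = 347.45 / 1.414214
      = 245.684 V

245.684 V


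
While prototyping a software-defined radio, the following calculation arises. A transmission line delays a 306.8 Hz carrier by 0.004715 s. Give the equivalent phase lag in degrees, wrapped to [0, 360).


Phase shift from frequency and time delay:
phi = 360 * f * t_delay
    = 360 * 306.8 * 0.004715
    = 520.76 degrees
    mod 360 = 160.76 degrees

160.76 degrees


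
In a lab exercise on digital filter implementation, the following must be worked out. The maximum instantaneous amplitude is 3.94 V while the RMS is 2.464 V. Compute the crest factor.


Crest factor is the ratio of peak to RMS:
CF = V_peak / V_rms
   = 3.94 / 2.464
   = 1.599

1.599


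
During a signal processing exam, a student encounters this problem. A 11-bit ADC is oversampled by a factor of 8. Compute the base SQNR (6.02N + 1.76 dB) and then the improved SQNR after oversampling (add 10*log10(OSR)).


Step 1 — baseline SQNR at Nyquist:
SQNR_base = 6.02*N + 1.76
          = 6.02*11 + 1.76
          = 67.98 dB

Step 2 — oversampling processing gain:
G = 10*log10(OSR) = 10*log10(8) = 9.03 dB

Step 3 — total:
SQNR_total = 67.98 + 9.03 = 77.01 dB

Base SQNR = 67.98 dB; oversampled SQNR = 77.01 dB


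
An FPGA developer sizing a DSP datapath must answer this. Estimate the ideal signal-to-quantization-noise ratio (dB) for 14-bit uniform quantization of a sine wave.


Theoretical SNR for a full-scale sinusoid:
SNR = 6.02 * N + 1.76
    = 6.02 * 14 + 1.76
    = 84.28 + 1.76
    = 86.04 dB

86.04 dB


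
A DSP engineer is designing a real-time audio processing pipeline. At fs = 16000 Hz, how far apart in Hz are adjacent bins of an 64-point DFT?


DFT frequency resolution:
df = fs / N
   = 16000 / 64
   = 250.0 Hz

250.0 Hz


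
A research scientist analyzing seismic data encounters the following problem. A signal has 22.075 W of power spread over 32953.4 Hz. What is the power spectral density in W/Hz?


Power spectral density:
PSD = P / BW
    = 22.075 / 32953.4
    = 0.00066989 W/Hz

0.00066989 W/Hz


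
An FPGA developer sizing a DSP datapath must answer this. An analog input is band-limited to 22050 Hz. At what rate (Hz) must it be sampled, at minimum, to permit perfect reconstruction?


The Nyquist rate is twice the maximum frequency component.
fs_min = 2 * fmax
      = 2 * 22050
      = 44100 Hz

44100


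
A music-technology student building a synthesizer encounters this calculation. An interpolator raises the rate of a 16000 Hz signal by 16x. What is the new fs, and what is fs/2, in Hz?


Step 1 — output sample rate after interpolation by L:
fs_out = L * fs_in = 16 * 16000 = 256000 Hz

Step 2 — Nyquist frequency of the output stream:
f_Nyq = fs_out / 2 = 256000 / 2 = 128000.0 Hz

fs_out = 256000 Hz; f_Nyquist = 128000.0 Hz


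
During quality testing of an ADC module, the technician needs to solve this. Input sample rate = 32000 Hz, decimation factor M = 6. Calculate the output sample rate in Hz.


Decimation reduces the sample rate:
fs_out = fs_in / M
       = 32000 / 6
       = 5333.3333 Hz

5333.3333 Hz


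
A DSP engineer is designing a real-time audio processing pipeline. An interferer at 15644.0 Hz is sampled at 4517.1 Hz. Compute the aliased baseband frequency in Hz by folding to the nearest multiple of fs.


Compute the nearest integer multiple of fs to the signal:
n = round(15644.0 / 4517.1) = 3
f_alias = |15644.0 - 3 * 4517.1|
        = |15644.0 - 13551.3|
        = 2092.7 Hz

2092.7


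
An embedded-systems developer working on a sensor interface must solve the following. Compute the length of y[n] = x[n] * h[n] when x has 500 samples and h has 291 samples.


Linear convolution output length:
L = N + M - 1
  = 500 + 291 - 1
  = 790 samples

790


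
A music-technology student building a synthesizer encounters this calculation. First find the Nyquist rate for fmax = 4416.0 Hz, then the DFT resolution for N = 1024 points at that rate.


Step 1 — Nyquist sampling rate:
fs = 2 * fmax = 2 * 4416.0 = 8832.0 Hz

Step 2 — DFT bin spacing:
df = fs / N = 8832.0 / 1024 = 8.625 Hz

8.625 Hz


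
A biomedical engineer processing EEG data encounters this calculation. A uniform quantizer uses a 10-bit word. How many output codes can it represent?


Number of quantization levels = 2^N
= 2^10
= 1024

1024


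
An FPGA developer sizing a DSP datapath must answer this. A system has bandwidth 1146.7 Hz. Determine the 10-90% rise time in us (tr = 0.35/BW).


Rise time from bandwidth relationship:
tr = 0.35 / BW
   = 0.35 / 1146.7
   = 0.0003052236854 s
   = 305.2237 us

305.2237 us


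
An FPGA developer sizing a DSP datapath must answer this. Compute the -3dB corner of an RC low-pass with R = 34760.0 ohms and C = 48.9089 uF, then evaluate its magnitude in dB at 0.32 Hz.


Step 1 — cutoff frequency:
fc = 1 / (2*pi*R*C)
C = 48.9089 uF = 4.89089e-05 F
fc = 1 / (2*pi*34760.0*4.89089e-05)
   = 0.0936165 Hz

Step 2 — magnitude at f = 0.32 Hz:
|H(f)| = 1 / sqrt(1 + (f/fc)^2)
f/fc = 0.32 / 0.0936165 = 3.418201
|H| = 1 / sqrt(1 + 11.684098) = 0.2807826
|H|_dB = 20*log10(0.2807826) = -11.03 dB

fc = 0.0936165 Hz; |H(0.32 Hz)| = -11.03 dB


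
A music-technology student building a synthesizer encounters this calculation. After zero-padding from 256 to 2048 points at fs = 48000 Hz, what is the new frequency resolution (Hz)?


Frequency resolution after zero-padding:
N_padded = 256 * 8 = 2048
df = fs / N_padded
   = 48000 / 2048
   = 23.4375 Hz

23.4375 Hz


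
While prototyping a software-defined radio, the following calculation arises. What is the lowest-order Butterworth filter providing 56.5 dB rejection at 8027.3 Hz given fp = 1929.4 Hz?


Butterworth filter order formula:
n = log10(10^(A/10) - 1) / (2 * log10(f_stop/f_pass))
10^(56.5/10) - 1 = 446682.5922
f_stop/f_pass = 8027.3 / 1929.4 = 4.1605
n = 4.5627 -> ceil = 5

5


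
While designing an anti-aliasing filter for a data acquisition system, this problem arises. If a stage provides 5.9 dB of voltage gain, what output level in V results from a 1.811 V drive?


Output voltage from dB gain:
V_out = V_in * 10^(gain_dB / 20)
      = 1.811 * 10^(5.9 / 20)
      = 1.811 * 1.972423
      = 3.5721 V

3.5721 V


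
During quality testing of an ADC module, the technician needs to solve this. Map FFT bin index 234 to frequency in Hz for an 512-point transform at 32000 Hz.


Frequency of DFT bin k:
f_k = k * fs / N
    = 234 * 32000 / 512
    = 7488000 / 512
    = 14625.0 Hz

14625.0 Hz


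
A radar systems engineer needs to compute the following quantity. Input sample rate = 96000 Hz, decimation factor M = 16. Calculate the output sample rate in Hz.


Decimation reduces the sample rate:
fs_out = fs_in / M
       = 96000 / 16
       = 6000.0 Hz

6000.0 Hz


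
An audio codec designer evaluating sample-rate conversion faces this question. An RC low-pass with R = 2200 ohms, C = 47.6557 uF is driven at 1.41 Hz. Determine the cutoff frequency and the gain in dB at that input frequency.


Step 1 — cutoff frequency:
fc = 1 / (2*pi*R*C)
C = 47.6557 uF = 4.76557e-05 F
fc = 1 / (2*pi*2200*4.76557e-05)
   = 1.51804 Hz

Step 2 — magnitude at f = 1.41 Hz:
|H(f)| = 1 / sqrt(1 + (f/fc)^2)
f/fc = 1.41 / 1.51804 = 0.928829
|H| = 1 / sqrt(1 + 0.862723) = 0.7326994
|H|_dB = 20*log10(0.7326994) = -2.7 dB

fc = 1.51804 Hz; |H(1.41 Hz)| = -2.7 dB


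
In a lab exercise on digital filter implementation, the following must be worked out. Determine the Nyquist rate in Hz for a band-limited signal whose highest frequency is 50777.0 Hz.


The Nyquist rate is twice the maximum frequency component.
fs_min = 2 * fmax
      = 2 * 50777.0
      = 101554.0 Hz

101554.0


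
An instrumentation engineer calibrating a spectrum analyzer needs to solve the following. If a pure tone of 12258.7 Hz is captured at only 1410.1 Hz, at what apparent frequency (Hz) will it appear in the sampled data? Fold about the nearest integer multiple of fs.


Compute the nearest integer multiple of fs to the signal:
n = round(12258.7 / 1410.1) = 9
f_alias = |12258.7 - 9 * 1410.1|
        = |12258.7 - 12690.9|
        = 432.2 Hz

432.2


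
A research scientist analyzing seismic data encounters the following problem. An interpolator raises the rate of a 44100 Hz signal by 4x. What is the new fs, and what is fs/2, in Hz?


Step 1 — output sample rate after interpolation by L:
fs_out = L * fs_in = 4 * 44100 = 176400 Hz

Step 2 — Nyquist frequency of the output stream:
f_Nyq = fs_out / 2 = 176400 / 2 = 88200.0 Hz

fs_out = 176400 Hz; f_Nyquist = 88200.0 Hz


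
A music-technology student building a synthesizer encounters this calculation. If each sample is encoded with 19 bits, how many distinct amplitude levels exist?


Number of quantization levels = 2^N
= 2^19
= 524288

524288


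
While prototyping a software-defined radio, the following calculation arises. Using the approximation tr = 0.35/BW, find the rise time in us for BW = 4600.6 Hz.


Rise time from bandwidth relationship:
tr = 0.35 / BW
   = 0.35 / 4600.6
   = 7.607703343e-05 s
   = 76.077 us

76.077 us


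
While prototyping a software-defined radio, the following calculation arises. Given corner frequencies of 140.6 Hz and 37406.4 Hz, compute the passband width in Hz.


Bandwidth is the difference of -3dB frequencies:
BW = f_high - f_low
   = 37406.4 - 140.6
   = 37265.8 Hz

37265.8 Hz


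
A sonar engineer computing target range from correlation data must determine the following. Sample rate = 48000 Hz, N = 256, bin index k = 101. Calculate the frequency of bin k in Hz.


Frequency of DFT bin k:
f_k = k * fs / N
    = 101 * 48000 / 256
    = 4848000 / 256
    = 18937.5 Hz

18937.5 Hz


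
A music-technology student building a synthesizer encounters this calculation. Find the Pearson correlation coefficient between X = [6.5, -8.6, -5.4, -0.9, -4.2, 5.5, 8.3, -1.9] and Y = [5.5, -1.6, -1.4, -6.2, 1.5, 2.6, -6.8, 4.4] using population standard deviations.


Pearson correlation coefficient (population):
r = cov(X,Y) / (std(X) * std(Y))
Mean X = -0.0875, Mean Y = -0.25
Cov(X,Y) = 0.709375
Std(X) = 5.771793, Std(Y) = 4.29127
r = 0.0286

0.0286


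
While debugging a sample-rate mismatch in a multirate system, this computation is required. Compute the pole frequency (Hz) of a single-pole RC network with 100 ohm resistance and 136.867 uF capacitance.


Cutoff frequency of a first-order RC filter:
fc = 1 / (2 * pi * R * C)
C = 136.867 uF = 0.000136867 F
fc = 1 / (2 * pi * 100 * 0.000136867)
   = 1 / 0.085996072343775
   = 11.628438 Hz

11.628438 Hz


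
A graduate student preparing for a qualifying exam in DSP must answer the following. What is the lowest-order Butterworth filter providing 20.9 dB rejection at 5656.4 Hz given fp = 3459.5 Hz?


Butterworth filter order formula:
n = log10(10^(A/10) - 1) / (2 * log10(f_stop/f_pass))
10^(20.9/10) - 1 = 122.0269
f_stop/f_pass = 5656.4 / 3459.5 = 1.635
n = 4.8857 -> ceil = 5

5


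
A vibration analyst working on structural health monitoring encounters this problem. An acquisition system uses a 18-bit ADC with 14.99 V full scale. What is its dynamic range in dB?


Dynamic range from full-scale to LSB:
V_min = V_max / 2^bits = 14.99 / 2^18
DR = 20 * log10(V_max / V_min)
   = 20 * log10(2^18)
   = 20 * 18 * log10(2)
   = 108.37 dB

108.37 dB


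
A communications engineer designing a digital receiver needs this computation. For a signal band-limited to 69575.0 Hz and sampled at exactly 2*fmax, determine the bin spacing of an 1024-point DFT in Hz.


Step 1 — Nyquist sampling rate:
fs = 2 * fmax = 2 * 69575.0 = 139150.0 Hz

Step 2 — DFT bin spacing:
df = fs / N = 139150.0 / 1024 = 135.8887 Hz

135.8887 Hz


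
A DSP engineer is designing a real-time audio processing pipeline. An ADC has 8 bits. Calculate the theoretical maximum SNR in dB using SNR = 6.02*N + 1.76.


Theoretical SNR for a full-scale sinusoid:
SNR = 6.02 * N + 1.76
    = 6.02 * 8 + 1.76
    = 48.16 + 1.76
    = 49.92 dB

49.92 dB


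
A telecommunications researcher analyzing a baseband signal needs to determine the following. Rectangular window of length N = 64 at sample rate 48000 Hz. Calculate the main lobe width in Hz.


Main lobe width for a rectangular window:
Width = 2 * fs / N
      = 2 * 48000 / 64
      = 96000 / 64
      = 1500.0 Hz

1500.0 Hz


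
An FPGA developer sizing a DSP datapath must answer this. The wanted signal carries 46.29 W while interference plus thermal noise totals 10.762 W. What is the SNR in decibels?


SNR in decibels:
SNR = 10 * log10(Ps / Pn)
    = 10 * log10(46.29 / 10.762)
    = 10 * log10(4.3012)
    = 10 * 0.6336
    = 6.34 dB

6.34 dB


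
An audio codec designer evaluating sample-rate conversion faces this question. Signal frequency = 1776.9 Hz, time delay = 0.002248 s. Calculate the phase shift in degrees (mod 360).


Phase shift from frequency and time delay:
phi = 360 * f * t_delay
    = 360 * 1776.9 * 0.002248
    = 1438.01 degrees
    mod 360 = 358.01 degrees

358.01 degrees


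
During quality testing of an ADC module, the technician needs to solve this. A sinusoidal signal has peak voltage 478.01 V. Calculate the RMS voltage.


RMS voltage for a sinusoidal waveform:
V_rms = V_peak / sqrt(2)
      = 478.01 / 1.414214
      = 338.004 V

338.004 V


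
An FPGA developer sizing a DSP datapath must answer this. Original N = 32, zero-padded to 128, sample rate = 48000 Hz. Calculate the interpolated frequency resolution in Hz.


Frequency resolution after zero-padding:
N_padded = 32 * 4 = 128
df = fs / N_padded
   = 48000 / 128
   = 375.0 Hz

375.0 Hz


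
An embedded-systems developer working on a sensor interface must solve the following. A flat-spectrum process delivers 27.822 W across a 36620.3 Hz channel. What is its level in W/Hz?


Power spectral density:
PSD = P / BW
    = 27.822 / 36620.3
    = 0.00075974 W/Hz

0.00075974 W/Hz


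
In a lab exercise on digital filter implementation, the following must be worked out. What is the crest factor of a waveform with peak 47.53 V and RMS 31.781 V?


Crest factor is the ratio of peak to RMS:
CF = V_peak / V_rms
   = 47.53 / 31.781
   = 1.4955

1.4955


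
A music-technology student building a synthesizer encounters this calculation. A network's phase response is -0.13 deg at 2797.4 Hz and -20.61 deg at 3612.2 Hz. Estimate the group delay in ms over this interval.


Group delay from phase difference:
tau = -d(phi)/d(omega)
d(phi) = -20.48 deg = -0.357443 rad
d(omega) = 2*pi*(3612.2 - 2797.4) = 5119.5394 rad/s
tau = -(-0.357443) / 5119.5394
    = 0.0698 ms

0.0698 ms


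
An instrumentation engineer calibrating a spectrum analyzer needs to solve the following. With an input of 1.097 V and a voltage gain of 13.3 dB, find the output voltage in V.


Output voltage from dB gain:
V_out = V_in * 10^(gain_dB / 20)
      = 1.097 * 10^(13.3 / 20)
      = 1.097 * 4.62381
      = 5.0723 V

5.0723 V


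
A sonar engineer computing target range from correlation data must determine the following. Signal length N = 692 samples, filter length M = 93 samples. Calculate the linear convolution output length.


Linear convolution output length:
L = N + M - 1
  = 692 + 93 - 1
  = 784 samples

784


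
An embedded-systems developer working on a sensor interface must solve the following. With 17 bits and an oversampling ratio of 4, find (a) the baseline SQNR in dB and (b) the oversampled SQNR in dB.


Step 1 — baseline SQNR at Nyquist:
SQNR_base = 6.02*N + 1.76
          = 6.02*17 + 1.76
          = 104.1 dB

Step 2 — oversampling processing gain:
G = 10*log10(OSR) = 10*log10(4) = 6.02 dB

Step 3 — total:
SQNR_total = 104.1 + 6.02 = 110.12 dB

Base SQNR = 104.1 dB; oversampled SQNR = 110.12 dB


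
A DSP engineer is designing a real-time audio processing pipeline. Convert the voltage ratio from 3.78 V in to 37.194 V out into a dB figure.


Voltage gain in dB:
G = 20 * log10(Vout / Vin)
  = 20 * log10(37.194 / 3.78)
  = 20 * log10(9.839683)
  = 20 * 0.992981
  = 19.86 dB

19.86 dB


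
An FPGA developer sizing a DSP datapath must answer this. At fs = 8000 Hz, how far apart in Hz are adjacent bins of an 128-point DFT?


DFT frequency resolution:
df = fs / N
   = 8000 / 128
   = 62.5 Hz

62.5 Hz


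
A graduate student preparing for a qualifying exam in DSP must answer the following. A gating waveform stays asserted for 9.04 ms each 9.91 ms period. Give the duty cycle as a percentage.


Duty cycle as a percentage:
DC = (t_on / T) * 100
   = (9.04 / 9.91) * 100
   = 0.91221 * 100
   = 91.22 %

91.22 %


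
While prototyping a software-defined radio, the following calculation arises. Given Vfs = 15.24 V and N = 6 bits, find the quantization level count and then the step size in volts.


Step 1 — number of quantization levels:
L = 2^N = 2^6 = 64

Step 2 — LSB step size:
delta = Vfs / L
      = 15.24 / 64
      = 0.238125 V

Levels = 64; step size = 0.238125 V


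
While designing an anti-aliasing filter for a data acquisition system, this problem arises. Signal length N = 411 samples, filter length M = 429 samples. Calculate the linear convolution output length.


Linear convolution output length:
L = N + M - 1
  = 411 + 429 - 1
  = 839 samples

839


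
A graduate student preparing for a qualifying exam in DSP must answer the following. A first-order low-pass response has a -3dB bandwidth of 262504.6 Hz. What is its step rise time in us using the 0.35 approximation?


Rise time from bandwidth relationship:
tr = 0.35 / BW
   = 0.35 / 262504.6
   = 1.333309969e-06 s
   = 1.3333 us

1.3333 us


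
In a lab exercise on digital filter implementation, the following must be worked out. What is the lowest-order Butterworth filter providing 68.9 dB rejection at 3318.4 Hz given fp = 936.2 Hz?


Butterworth filter order formula:
n = log10(10^(A/10) - 1) / (2 * log10(f_stop/f_pass))
10^(68.9/10) - 1 = 7762470.1663
f_stop/f_pass = 3318.4 / 936.2 = 3.5445
n = 6.2687 -> ceil = 7

7


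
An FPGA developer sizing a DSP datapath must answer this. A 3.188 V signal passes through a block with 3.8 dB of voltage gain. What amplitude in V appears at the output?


Output voltage from dB gain:
V_out = V_in * 10^(gain_dB / 20)
      = 3.188 * 10^(3.8 / 20)
      = 3.188 * 1.548817
      = 4.9376 V

4.9376 V


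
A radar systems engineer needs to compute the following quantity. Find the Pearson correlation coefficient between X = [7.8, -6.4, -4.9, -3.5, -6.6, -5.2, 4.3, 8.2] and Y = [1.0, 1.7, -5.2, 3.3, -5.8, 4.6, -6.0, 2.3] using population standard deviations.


Pearson correlation coefficient (population):
r = cov(X,Y) / (std(X) * std(Y))
Mean X = -0.7875, Mean Y = -0.5125
Cov(X,Y) = 1.880156
Std(X) = 6.014864, Std(Y) = 4.120206
r = 0.0759

0.0759


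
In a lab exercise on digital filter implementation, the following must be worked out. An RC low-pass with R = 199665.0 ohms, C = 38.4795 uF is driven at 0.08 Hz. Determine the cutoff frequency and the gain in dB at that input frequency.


Step 1 — cutoff frequency:
fc = 1 / (2*pi*R*C)
C = 38.4795 uF = 3.84795e-05 F
fc = 1 / (2*pi*199665.0*3.84795e-05)
   = 0.0207152 Hz

Step 2 — magnitude at f = 0.08 Hz:
|H(f)| = 1 / sqrt(1 + (f/fc)^2)
f/fc = 0.08 / 0.0207152 = 3.861899
|H| = 1 / sqrt(1 + 14.914264) = 0.2506725
|H|_dB = 20*log10(0.2506725) = -12.02 dB

fc = 0.0207152 Hz; |H(0.08 Hz)| = -12.02 dB


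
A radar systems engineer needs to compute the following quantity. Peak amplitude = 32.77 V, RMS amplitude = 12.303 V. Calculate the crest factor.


Crest factor is the ratio of peak to RMS:
CF = V_peak / V_rms
   = 32.77 / 12.303
   = 2.6636

2.6636


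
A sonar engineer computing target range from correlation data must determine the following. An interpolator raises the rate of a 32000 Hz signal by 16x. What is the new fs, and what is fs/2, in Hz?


Step 1 — output sample rate after interpolation by L:
fs_out = L * fs_in = 16 * 32000 = 512000 Hz

Step 2 — Nyquist frequency of the output stream:
f_Nyq = fs_out / 2 = 512000 / 2 = 256000.0 Hz

fs_out = 512000 Hz; f_Nyquist = 256000.0 Hz


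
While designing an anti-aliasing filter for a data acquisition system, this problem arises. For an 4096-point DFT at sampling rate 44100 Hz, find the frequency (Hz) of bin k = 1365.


Frequency of DFT bin k:
f_k = k * fs / N
    = 1365 * 44100 / 4096
    = 60196500 / 4096
    = 14696.411 Hz

14696.411 Hz


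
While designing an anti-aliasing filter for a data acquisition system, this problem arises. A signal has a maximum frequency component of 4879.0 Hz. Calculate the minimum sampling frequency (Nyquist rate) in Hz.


The Nyquist rate is twice the maximum frequency component.
fs_min = 2 * fmax
      = 2 * 4879.0
      = 9758.0 Hz

9758.0


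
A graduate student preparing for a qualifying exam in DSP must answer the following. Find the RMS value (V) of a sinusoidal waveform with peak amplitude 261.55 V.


RMS voltage for a sinusoidal waveform:
V_rms = V_peak / sqrt(2)
      = 261.55 / 1.414214
      = 184.944 V

184.944 V


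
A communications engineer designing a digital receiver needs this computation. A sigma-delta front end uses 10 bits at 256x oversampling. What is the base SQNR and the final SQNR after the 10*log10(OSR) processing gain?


Step 1 — baseline SQNR at Nyquist:
SQNR_base = 6.02*N + 1.76
          = 6.02*10 + 1.76
          = 61.96 dB

Step 2 — oversampling processing gain:
G = 10*log10(OSR) = 10*log10(256) = 24.08 dB

Step 3 — total:
SQNR_total = 61.96 + 24.08 = 86.04 dB

Base SQNR = 61.96 dB; oversampled SQNR = 86.04 dB


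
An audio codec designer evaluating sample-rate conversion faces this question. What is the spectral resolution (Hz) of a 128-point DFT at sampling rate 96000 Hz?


DFT frequency resolution:
df = fs / N
   = 96000 / 128
   = 750.0 Hz

750.0 Hz


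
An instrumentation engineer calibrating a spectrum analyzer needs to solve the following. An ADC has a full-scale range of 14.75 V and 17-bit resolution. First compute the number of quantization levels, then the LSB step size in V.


Step 1 — number of quantization levels:
L = 2^N = 2^17 = 131072

Step 2 — LSB step size:
delta = Vfs / L
      = 14.75 / 131072
      = 0.00011253 V

Levels = 131072; step size = 0.00011253 V


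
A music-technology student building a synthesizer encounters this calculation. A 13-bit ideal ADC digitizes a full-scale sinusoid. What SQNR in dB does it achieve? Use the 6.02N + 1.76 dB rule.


Theoretical SNR for a full-scale sinusoid:
SNR = 6.02 * N + 1.76
    = 6.02 * 13 + 1.76
    = 78.26 + 1.76
    = 80.02 dB

80.02 dB


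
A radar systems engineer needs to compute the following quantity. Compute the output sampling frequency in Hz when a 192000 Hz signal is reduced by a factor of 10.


Decimation reduces the sample rate:
fs_out = fs_in / M
       = 192000 / 10
       = 19200.0 Hz

19200.0 Hz


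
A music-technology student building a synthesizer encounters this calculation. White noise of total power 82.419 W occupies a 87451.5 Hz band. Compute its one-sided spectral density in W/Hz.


Power spectral density:
PSD = P / BW
    = 82.419 / 87451.5
    = 0.00094245 W/Hz

0.00094245 W/Hz


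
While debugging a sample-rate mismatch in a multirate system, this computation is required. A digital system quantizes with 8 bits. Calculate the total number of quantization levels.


Number of quantization levels = 2^N
= 2^8
= 256

256


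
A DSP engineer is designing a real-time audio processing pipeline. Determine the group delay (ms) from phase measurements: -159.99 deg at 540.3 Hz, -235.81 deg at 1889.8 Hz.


Group delay from phase difference:
tau = -d(phi)/d(omega)
d(phi) = -75.82 deg = -1.323309 rad
d(omega) = 2*pi*(1889.8 - 540.3) = 8479.1586 rad/s
tau = -(-1.323309) / 8479.1586
    = 0.1561 ms

0.1561 ms


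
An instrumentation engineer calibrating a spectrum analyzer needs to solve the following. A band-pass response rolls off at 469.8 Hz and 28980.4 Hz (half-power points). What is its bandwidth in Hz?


Bandwidth is the difference of -3dB frequencies:
BW = f_high - f_low
   = 28980.4 - 469.8
   = 28510.6 Hz

28510.6 Hz


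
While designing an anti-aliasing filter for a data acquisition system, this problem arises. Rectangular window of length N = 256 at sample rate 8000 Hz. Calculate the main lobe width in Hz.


Main lobe width for a rectangular window:
Width = 2 * fs / N
      = 2 * 8000 / 256
      = 16000 / 256
      = 62.5 Hz

62.5 Hz


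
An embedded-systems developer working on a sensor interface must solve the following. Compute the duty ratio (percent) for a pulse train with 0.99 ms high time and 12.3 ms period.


Duty cycle as a percentage:
DC = (t_on / T) * 100
   = (0.99 / 12.3) * 100
   = 0.080488 * 100
   = 8.05 %

8.05 %


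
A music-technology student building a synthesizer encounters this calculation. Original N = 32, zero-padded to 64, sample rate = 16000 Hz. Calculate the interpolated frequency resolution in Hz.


Frequency resolution after zero-padding:
N_padded = 32 * 2 = 64
df = fs / N_padded
   = 16000 / 64
   = 250.0 Hz

250.0 Hz


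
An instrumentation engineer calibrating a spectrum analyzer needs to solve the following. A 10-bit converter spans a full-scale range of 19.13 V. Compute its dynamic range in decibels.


Dynamic range from full-scale to LSB:
V_min = V_max / 2^bits = 19.13 / 2^10
DR = 20 * log10(V_max / V_min)
   = 20 * log10(2^10)
   = 20 * 10 * log10(2)
   = 60.21 dB

60.21 dB


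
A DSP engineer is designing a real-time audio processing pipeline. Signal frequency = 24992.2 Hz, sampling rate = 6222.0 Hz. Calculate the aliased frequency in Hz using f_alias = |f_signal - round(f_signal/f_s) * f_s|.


Compute the nearest integer multiple of fs to the signal:
n = round(24992.2 / 6222.0) = 4
f_alias = |24992.2 - 4 * 6222.0|
        = |24992.2 - 24888.0|
        = 104.2 Hz

104.2


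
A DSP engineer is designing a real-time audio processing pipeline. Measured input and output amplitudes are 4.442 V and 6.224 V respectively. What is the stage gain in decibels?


Voltage gain in dB:
G = 20 * log10(Vout / Vin)
  = 20 * log10(6.224 / 4.442)
  = 20 * log10(1.401171)
  = 20 * 0.146491
  = 2.93 dB

2.93 dB


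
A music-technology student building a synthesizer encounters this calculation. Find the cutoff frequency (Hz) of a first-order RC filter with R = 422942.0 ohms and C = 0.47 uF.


Cutoff frequency of a first-order RC filter:
fc = 1 / (2 * pi * R * C)
C = 0.47 uF = 4.7e-07 F
fc = 1 / (2 * pi * 422942.0 * 4.7e-07)
   = 1 / 1.2489887912889
   = 0.800648 Hz

0.800648 Hz


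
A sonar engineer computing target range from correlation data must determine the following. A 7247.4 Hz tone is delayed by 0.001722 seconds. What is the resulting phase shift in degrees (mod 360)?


Phase shift from frequency and time delay:
phi = 360 * f * t_delay
    = 360 * 7247.4 * 0.001722
    = 4492.81 degrees
    mod 360 = 172.81 degrees

172.81 degrees


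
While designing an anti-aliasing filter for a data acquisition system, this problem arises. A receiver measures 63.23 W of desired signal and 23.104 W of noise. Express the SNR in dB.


SNR in decibels:
SNR = 10 * log10(Ps / Pn)
    = 10 * log10(63.23 / 23.104)
    = 10 * log10(2.7368)
    = 10 * 0.4372
    = 4.37 dB

4.37 dB


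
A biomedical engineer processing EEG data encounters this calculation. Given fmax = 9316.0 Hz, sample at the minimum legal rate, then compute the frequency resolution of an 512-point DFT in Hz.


Step 1 — Nyquist sampling rate:
fs = 2 * fmax = 2 * 9316.0 = 18632.0 Hz

Step 2 — DFT bin spacing:
df = fs / N = 18632.0 / 512 = 36.3906 Hz

36.3906 Hz


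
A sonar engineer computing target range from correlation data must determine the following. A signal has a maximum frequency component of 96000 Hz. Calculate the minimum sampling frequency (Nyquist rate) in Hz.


The Nyquist rate is twice the maximum frequency component.
fs_min = 2 * fmax
      = 2 * 96000
      = 192000 Hz

192000


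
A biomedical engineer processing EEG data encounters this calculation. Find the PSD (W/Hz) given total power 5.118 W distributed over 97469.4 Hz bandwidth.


Power spectral density:
PSD = P / BW
    = 5.118 / 97469.4
    = 5.251e-05 W/Hz

5.251e-05 W/Hz


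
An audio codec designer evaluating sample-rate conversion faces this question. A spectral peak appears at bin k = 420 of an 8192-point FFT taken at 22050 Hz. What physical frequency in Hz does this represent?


Frequency of DFT bin k:
f_k = k * fs / N
    = 420 * 22050 / 8192
    = 9261000 / 8192
    = 1130.493 Hz

1130.493 Hz


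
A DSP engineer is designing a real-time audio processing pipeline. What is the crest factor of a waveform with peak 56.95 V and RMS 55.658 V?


Crest factor is the ratio of peak to RMS:
CF = V_peak / V_rms
   = 56.95 / 55.658
   = 1.0232

1.0232


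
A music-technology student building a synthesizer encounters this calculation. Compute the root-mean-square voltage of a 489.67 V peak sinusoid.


RMS voltage for a sinusoidal waveform:
V_rms = V_peak / sqrt(2)
      = 489.67 / 1.414214
      = 346.249 V

346.249 V


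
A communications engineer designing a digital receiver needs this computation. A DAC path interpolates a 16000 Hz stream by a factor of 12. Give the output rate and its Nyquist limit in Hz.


Step 1 — output sample rate after interpolation by L:
fs_out = L * fs_in = 12 * 16000 = 192000 Hz

Step 2 — Nyquist frequency of the output stream:
f_Nyq = fs_out / 2 = 192000 / 2 = 96000.0 Hz

fs_out = 192000 Hz; f_Nyquist = 96000.0 Hz


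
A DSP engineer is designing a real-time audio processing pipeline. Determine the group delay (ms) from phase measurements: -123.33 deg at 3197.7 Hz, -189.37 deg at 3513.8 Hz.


Group delay from phase difference:
tau = -d(phi)/d(omega)
d(phi) = -66.04 deg = -1.152615 rad
d(omega) = 2*pi*(3513.8 - 3197.7) = 1986.1149 rad/s
tau = -(-1.152615) / 1986.1149
    = 0.5803 ms

0.5803 ms


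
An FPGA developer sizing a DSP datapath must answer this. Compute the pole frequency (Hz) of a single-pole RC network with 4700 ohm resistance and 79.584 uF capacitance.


Cutoff frequency of a first-order RC filter:
fc = 1 / (2 * pi * R * C)
C = 79.584 uF = 7.9584e-05 F
fc = 1 / (2 * pi * 4700 * 7.9584e-05)
   = 1 / 2.3501927915869
   = 0.425497 Hz

0.425497 Hz


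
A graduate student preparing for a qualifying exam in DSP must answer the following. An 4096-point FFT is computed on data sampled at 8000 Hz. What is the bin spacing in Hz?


DFT frequency resolution:
df = fs / N
   = 8000 / 4096
   = 1.9531 Hz

1.9531 Hz


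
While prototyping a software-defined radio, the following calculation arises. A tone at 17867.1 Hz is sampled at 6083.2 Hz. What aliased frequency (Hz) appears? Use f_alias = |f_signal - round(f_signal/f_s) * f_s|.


Compute the nearest integer multiple of fs to the signal:
n = round(17867.1 / 6083.2) = 3
f_alias = |17867.1 - 3 * 6083.2|
        = |17867.1 - 18249.6|
        = 382.5 Hz

382.5


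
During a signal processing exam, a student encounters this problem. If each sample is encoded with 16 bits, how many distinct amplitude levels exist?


Number of quantization levels = 2^N
= 2^16
= 65536

65536


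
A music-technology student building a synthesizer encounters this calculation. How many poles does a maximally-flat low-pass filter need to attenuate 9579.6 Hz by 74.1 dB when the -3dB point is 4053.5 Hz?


Butterworth filter order formula:
n = log10(10^(A/10) - 1) / (2 * log10(f_stop/f_pass))
10^(74.1/10) - 1 = 25703956.8277
f_stop/f_pass = 9579.6 / 4053.5 = 2.3633
n = 9.9192 -> ceil = 10

10


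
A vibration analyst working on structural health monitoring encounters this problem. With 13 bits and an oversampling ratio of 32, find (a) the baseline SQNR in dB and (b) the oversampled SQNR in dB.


Step 1 — baseline SQNR at Nyquist:
SQNR_base = 6.02*N + 1.76
          = 6.02*13 + 1.76
          = 80.02 dB

Step 2 — oversampling processing gain:
G = 10*log10(OSR) = 10*log10(32) = 15.05 dB

Step 3 — total:
SQNR_total = 80.02 + 15.05 = 95.07 dB

Base SQNR = 80.02 dB; oversampled SQNR = 95.07 dB


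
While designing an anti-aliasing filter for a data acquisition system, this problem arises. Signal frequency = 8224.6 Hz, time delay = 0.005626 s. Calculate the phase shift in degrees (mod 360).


Phase shift from frequency and time delay:
phi = 360 * f * t_delay
    = 360 * 8224.6 * 0.005626
    = 16657.78 degrees
    mod 360 = 97.78 degrees

97.78 degrees


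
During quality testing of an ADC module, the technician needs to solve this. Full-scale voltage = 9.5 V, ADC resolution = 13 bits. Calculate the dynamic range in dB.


Dynamic range from full-scale to LSB:
V_min = V_max / 2^bits = 9.5 / 2^13
DR = 20 * log10(V_max / V_min)
   = 20 * log10(2^13)
   = 20 * 13 * log10(2)
   = 78.27 dB

78.27 dB


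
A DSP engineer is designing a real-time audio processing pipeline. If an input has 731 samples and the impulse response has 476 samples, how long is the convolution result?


Linear convolution output length:
L = N + M - 1
  = 731 + 476 - 1
  = 1206 samples

1206


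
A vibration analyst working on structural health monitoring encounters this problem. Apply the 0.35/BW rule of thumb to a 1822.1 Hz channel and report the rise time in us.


Rise time from bandwidth relationship:
tr = 0.35 / BW
   = 0.35 / 1822.1
   = 0.0001920860546 s
   = 192.0861 us

192.0861 us


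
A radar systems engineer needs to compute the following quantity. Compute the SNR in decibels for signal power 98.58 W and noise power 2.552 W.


SNR in decibels:
SNR = 10 * log10(Ps / Pn)
    = 10 * log10(98.58 / 2.552)
    = 10 * log10(38.6285)
    = 10 * 1.5869
    = 15.87 dB

15.87 dB


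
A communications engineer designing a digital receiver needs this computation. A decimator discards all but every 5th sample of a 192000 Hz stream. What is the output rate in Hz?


Decimation reduces the sample rate:
fs_out = fs_in / M
       = 192000 / 5
       = 38400.0 Hz

38400.0 Hz


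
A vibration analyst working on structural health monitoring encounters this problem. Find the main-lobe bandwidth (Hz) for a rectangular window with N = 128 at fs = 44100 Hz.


Main lobe width for a rectangular window:
Width = 2 * fs / N
      = 2 * 44100 / 128
      = 88200 / 128
      = 689.062 Hz

689.062 Hz


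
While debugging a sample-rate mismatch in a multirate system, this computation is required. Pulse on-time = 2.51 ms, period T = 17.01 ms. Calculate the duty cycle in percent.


Duty cycle as a percentage:
DC = (t_on / T) * 100
   = (2.51 / 17.01) * 100
   = 0.14756 * 100
   = 14.76 %

14.76 %


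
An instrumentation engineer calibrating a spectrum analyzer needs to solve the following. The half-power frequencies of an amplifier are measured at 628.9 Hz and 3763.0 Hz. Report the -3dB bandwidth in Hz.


Bandwidth is the difference of -3dB frequencies:
BW = f_high - f_low
   = 3763.0 - 628.9
   = 3134.1 Hz

3134.1 Hz


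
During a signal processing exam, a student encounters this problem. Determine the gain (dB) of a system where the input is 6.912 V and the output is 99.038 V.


Voltage gain in dB:
G = 20 * log10(Vout / Vin)
  = 20 * log10(99.038 / 6.912)
  = 20 * log10(14.328414)
  = 20 * 1.156198
  = 23.12 dB

23.12 dB


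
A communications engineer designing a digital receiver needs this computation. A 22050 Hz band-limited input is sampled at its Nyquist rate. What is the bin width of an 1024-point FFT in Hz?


Step 1 — Nyquist sampling rate:
fs = 2 * fmax = 2 * 22050 = 44100 Hz

Step 2 — DFT bin spacing:
df = fs / N = 44100 / 1024 = 43.0664 Hz

43.0664 Hz


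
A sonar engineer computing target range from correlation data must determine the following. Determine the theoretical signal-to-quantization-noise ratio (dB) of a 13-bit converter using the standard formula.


Theoretical SNR for a full-scale sinusoid:
SNR = 6.02 * N + 1.76
    = 6.02 * 13 + 1.76
    = 78.26 + 1.76
    = 80.02 dB

80.02 dB


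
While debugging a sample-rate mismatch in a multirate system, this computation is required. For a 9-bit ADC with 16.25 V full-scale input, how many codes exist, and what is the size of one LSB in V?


Step 1 — number of quantization levels:
L = 2^N = 2^9 = 512

Step 2 — LSB step size:
delta = Vfs / L
      = 16.25 / 512
      = 0.03173828 V

Levels = 512; step size = 0.03173828 V


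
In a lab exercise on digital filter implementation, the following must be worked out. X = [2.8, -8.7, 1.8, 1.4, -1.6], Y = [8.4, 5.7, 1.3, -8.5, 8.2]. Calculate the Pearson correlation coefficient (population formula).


Pearson correlation coefficient (population):
r = cov(X,Y) / (std(X) * std(Y))
Mean X = -0.86, Mean Y = 3.02
Cov(X,Y) = -7.1528
Std(X) = 4.185499, Std(Y) = 6.302825
r = -0.2711

-0.2711


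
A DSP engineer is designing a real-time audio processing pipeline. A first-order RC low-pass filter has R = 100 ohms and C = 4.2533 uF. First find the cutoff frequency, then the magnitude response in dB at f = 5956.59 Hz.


Step 1 — cutoff frequency:
fc = 1 / (2*pi*R*C)
C = 4.2533 uF = 4.2533e-06 F
fc = 1 / (2*pi*100*4.2533e-06)
   = 374.192 Hz

Step 2 — magnitude at f = 5956.59 Hz:
|H(f)| = 1 / sqrt(1 + (f/fc)^2)
f/fc = 5956.59 / 374.192 = 15.918539
|H| = 1 / sqrt(1 + 253.399884) = 0.0626962
|H|_dB = 20*log10(0.0626962) = -24.06 dB

fc = 374.192 Hz; |H(5956.59 Hz)| = -24.06 dB
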